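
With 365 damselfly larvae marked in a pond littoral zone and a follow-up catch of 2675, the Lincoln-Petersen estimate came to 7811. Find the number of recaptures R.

From N = M·C/R: R = M·C / N = 365·2675 / 7811 = 976375 / 7811 = 125.

R = 125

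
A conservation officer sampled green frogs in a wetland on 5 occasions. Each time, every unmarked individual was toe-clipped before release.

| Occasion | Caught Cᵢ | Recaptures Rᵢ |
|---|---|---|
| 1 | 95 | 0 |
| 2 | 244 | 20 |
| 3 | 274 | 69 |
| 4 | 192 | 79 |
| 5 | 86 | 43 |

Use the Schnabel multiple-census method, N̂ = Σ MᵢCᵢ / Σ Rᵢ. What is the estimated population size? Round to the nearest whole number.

Marked at large before each occasion: Mᵢ = Σⱼ<ᵢ (Cⱼ − Rⱼ) → M1=0, M2=95, M3=319, M4=524, M5=637
Σ MᵢCᵢ = 0·95 + 95·244 + 319·274 + 524·192 + 637·86 = 0 + 23180 + 87406 + 100608 + 54782 = 265976
Σ Rᵢ = 0 + 20 + 69 + 79 + 43 = 211
N̂ = 265976 / 211 ≈ 1260.5 → 1261

N ≈ 1261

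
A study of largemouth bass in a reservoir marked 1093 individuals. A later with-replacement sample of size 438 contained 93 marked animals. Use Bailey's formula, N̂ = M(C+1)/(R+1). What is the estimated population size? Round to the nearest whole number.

N ≈ 5105

N̂ = 1093·(438+1)/(93+1) = 1093·439/94 = 479827/94 ≈ 5104.5 → 5105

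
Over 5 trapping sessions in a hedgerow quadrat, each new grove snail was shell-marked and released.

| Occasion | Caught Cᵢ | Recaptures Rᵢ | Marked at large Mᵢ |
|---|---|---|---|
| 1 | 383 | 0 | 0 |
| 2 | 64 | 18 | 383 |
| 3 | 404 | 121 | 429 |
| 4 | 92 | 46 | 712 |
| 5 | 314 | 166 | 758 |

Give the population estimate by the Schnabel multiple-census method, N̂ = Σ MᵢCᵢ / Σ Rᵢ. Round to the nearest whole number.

N ≈ 1428

Σ MᵢCᵢ = 0·383 + 383·64 + 429·404 + 712·92 + 758·314 = 0 + 24512 + 173316 + 65504 + 238012 = 501344
Σ Rᵢ = 0 + 18 + 121 + 46 + 166 = 351
N̂ = 501344 / 351 ≈ 1428.3 → 1428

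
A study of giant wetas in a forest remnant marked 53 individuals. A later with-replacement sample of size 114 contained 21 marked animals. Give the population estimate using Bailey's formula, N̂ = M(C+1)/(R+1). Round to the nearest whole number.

N ≈ 277

N̂ = 53·(114+1)/(21+1) = 53·115/22 = 6095/22 ≈ 277.0 → 277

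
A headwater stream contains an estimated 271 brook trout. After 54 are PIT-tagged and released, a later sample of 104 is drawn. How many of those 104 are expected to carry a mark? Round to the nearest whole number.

expected recaptures ≈ 21

Expected recaptures E[R] = M·C / N.
E[R] = 54 × 104 / 271 = 5616 / 271 ≈ 20.7 → 21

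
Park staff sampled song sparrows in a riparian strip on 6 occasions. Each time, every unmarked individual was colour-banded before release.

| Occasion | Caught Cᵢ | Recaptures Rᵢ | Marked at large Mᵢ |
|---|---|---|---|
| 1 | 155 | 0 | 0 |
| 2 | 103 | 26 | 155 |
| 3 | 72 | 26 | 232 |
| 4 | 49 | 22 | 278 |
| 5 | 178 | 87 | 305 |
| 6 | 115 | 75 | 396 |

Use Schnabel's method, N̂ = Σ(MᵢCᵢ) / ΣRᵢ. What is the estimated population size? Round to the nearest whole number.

Σ MᵢCᵢ = 0·155 + 155·103 + 232·72 + 278·49 + 305·178 + 396·115 = 0 + 15965 + 16704 + 13622 + 54290 + 45540 = 146121
Σ Rᵢ = 0 + 26 + 26 + 22 + 87 + 75 = 236
N̂ = 146121 / 236 ≈ 619.2 → 619

N ≈ 619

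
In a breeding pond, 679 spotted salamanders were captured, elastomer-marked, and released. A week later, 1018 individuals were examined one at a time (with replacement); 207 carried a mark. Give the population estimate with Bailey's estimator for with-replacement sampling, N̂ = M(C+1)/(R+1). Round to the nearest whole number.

N̂ = 679·(1018+1)/(207+1) = 679·1019/208 = 691901/208 ≈ 3326.4 → 3326

N ≈ 3326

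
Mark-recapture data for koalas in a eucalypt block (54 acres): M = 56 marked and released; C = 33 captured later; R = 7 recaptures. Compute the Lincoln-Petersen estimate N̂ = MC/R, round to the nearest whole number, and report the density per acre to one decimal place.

density ≈ 4.9 koalas per acre

N̂ = 56·33/7 = 1848/7 = 264
Density = N̂ / area = 264 / 54 ≈ 4.89 → 4.9 per acre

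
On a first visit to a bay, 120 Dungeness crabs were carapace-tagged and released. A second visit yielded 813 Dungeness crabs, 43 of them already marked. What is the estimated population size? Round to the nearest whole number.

N ≈ 2269

The marked fraction in the recapture sample should equal the marked fraction in the population: 43/813 = 120/N.
N = (120 × 813) / 43 = 97560 / 43 ≈ 2268.8 → 2269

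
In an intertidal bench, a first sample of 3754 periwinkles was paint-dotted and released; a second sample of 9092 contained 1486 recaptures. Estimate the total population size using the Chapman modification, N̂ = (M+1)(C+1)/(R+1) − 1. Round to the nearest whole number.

N̂ = (3754+1)(9092+1)/(1486+1) − 1 = 3755·9093/1487 − 1
= 34144215/1487 − 1 ≈ 22961.8 − 1 ≈ 22960.8 → 22961

N ≈ 22,961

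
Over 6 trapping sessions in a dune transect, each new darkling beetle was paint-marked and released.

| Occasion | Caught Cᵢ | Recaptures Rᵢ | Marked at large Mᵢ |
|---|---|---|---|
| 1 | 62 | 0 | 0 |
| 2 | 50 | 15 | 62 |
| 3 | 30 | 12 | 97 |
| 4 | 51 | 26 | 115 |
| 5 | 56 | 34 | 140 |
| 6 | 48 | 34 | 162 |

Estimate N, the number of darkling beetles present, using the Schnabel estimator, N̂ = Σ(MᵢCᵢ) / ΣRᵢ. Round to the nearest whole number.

N ≈ 227

Σ MᵢCᵢ = 0·62 + 62·50 + 97·30 + 115·51 + 140·56 + 162·48 = 0 + 3100 + 2910 + 5865 + 7840 + 7776 = 27491
Σ Rᵢ = 0 + 15 + 12 + 26 + 34 + 34 = 121
N̂ = 27491 / 121 ≈ 227.2 → 227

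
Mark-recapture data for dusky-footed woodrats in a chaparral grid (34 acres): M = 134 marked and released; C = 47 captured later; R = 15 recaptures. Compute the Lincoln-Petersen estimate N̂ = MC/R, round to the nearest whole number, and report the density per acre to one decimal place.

N̂ = 134·47/15 = 6298/15 ≈ 419.9 → 420
Density = N̂ / area = 420 / 34 ≈ 12.35 → 12.4 per acre

density ≈ 12.4 dusky-footed woodrats per acre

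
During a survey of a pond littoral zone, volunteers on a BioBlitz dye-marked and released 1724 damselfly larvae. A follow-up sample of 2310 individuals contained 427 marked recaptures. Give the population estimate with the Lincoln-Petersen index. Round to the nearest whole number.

N ≈ 9327

If marked individuals mix randomly, R/C ≈ M/N, giving N ≈ M·C/R.
N = (1724 × 2310) / 427 = 3982440 / 427 ≈ 9326.6 → 9327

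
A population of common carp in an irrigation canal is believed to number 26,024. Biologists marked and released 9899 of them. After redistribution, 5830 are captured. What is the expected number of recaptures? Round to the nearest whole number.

expected recaptures ≈ 2218

The marked fraction of the population is 9899/26024, so in a sample of 5830 expect C·(M/N) marked.
E[R] = 9899 × 5830 / 26024 = 57711170 / 26024 ≈ 2217.6 → 2218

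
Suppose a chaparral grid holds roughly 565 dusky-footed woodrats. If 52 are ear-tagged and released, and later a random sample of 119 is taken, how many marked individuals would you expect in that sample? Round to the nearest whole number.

expected recaptures ≈ 11

Expected recaptures E[R] = M·C / N.
E[R] = 52 × 119 / 565 = 6188 / 565 ≈ 11.0 → 11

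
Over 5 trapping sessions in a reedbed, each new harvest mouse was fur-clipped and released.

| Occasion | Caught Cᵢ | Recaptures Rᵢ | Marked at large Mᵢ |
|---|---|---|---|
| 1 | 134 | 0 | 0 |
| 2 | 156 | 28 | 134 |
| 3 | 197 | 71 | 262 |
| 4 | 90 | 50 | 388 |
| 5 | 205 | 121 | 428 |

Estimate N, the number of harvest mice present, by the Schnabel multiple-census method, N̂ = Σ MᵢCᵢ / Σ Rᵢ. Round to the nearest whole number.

Σ MᵢCᵢ = 0·134 + 134·156 + 262·197 + 388·90 + 428·205 = 0 + 20904 + 51614 + 34920 + 87740 = 195178
Σ Rᵢ = 0 + 28 + 71 + 50 + 121 = 270
N̂ = 195178 / 270 ≈ 722.9 → 723

N ≈ 723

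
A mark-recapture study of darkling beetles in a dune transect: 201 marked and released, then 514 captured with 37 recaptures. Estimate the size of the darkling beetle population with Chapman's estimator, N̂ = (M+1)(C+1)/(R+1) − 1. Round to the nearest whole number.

N̂ = (201+1)(514+1)/(37+1) − 1 = 202·515/38 − 1
= 104030/38 − 1 ≈ 2737.6 − 1 ≈ 2736.6 → 2737

N ≈ 2737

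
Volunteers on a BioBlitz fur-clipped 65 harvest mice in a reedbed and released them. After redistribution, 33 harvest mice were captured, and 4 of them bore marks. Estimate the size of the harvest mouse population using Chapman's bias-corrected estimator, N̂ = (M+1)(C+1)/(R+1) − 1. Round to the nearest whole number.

N̂ = (65+1)(33+1)/(4+1) − 1 = 66·34/5 − 1
= 2244/5 − 1 ≈ 448.8 − 1 ≈ 447.8 → 448

N ≈ 448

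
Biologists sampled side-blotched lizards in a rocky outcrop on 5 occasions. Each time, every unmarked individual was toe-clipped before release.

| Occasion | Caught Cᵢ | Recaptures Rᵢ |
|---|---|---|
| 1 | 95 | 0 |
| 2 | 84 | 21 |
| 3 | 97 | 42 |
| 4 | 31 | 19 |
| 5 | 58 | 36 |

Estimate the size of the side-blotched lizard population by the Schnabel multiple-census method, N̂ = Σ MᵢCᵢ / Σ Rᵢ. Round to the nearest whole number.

N ≈ 364

Marked at large before each occasion: Mᵢ = Σⱼ<ᵢ (Cⱼ − Rⱼ) → M1=0, M2=95, M3=158, M4=213, M5=225
Σ MᵢCᵢ = 0·95 + 95·84 + 158·97 + 213·31 + 225·58 = 0 + 7980 + 15326 + 6603 + 13050 = 42959
Σ Rᵢ = 0 + 21 + 42 + 19 + 36 = 118
N̂ = 42959 / 118 ≈ 364.1 → 364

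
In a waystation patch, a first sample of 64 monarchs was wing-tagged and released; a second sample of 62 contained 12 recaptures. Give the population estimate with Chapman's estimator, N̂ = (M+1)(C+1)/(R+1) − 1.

N = 314

N̂ = (64+1)(62+1)/(12+1) − 1 = 65·63/13 − 1
= 4095/13 − 1 = 315 − 1 = 314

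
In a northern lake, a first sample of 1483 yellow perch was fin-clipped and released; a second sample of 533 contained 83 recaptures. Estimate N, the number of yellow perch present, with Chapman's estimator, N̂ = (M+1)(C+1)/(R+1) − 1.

N̂ = (1483+1)(533+1)/(83+1) − 1 = 1484·534/84 − 1
= 792456/84 − 1 = 9434 − 1 = 9433

N = 9433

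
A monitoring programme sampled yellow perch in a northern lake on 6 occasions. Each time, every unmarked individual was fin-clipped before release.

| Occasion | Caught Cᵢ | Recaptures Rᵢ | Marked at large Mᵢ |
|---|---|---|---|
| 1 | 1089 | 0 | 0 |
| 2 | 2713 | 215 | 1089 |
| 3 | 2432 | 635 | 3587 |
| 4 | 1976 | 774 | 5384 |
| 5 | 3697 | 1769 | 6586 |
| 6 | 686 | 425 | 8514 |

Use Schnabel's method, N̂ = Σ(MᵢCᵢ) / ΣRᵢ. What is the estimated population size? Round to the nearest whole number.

N ≈ 13,752

Σ MᵢCᵢ = 0·1089 + 1089·2713 + 3587·2432 + 5384·1976 + 6586·3697 + 8514·686 = 0 + 2954457 + 8723584 + 10638784 + 24348442 + 5840604 = 52505871
Σ Rᵢ = 0 + 215 + 635 + 774 + 1769 + 425 = 3818
N̂ = 52505871 / 3818 ≈ 13752.2 → 13752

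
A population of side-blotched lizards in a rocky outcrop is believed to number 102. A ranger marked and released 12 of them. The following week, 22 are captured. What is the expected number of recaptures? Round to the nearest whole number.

The marked fraction of the population is 12/102, so in a sample of 22 expect C·(M/N) marked.
E[R] = 12 × 22 / 102 = 264 / 102 ≈ 2.6 → 3

expected recaptures ≈ 3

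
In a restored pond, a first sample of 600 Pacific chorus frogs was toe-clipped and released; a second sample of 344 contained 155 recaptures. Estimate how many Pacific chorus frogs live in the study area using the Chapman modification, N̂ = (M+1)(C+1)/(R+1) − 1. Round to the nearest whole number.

N ≈ 1328

N̂ = (600+1)(344+1)/(155+1) − 1 = 601·345/156 − 1
= 207345/156 − 1 ≈ 1329.1 − 1 ≈ 1328.1 → 1328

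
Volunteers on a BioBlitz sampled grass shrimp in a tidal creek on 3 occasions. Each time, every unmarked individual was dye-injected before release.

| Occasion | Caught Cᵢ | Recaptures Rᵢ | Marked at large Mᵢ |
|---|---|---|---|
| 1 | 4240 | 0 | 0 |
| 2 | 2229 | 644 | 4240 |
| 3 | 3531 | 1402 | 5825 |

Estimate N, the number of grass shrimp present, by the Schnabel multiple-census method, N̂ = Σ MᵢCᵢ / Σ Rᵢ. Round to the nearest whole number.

Σ MᵢCᵢ = 0·4240 + 4240·2229 + 5825·3531 = 0 + 9450960 + 20568075 = 30019035
Σ Rᵢ = 0 + 644 + 1402 = 2046
N̂ = 30019035 / 2046 ≈ 14672.1 → 14672

N ≈ 14,672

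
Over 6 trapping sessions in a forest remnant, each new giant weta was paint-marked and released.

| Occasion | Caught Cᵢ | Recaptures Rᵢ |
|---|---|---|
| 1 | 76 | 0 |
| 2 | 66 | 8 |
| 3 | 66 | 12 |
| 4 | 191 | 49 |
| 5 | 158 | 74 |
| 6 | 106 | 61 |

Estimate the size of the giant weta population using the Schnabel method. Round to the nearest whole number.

N ≈ 715

Marked at large before each occasion: Mᵢ = Σⱼ<ᵢ (Cⱼ − Rⱼ) → M1=0, M2=76, M3=134, M4=188, M5=330, M6=414
Σ MᵢCᵢ = 0·76 + 76·66 + 134·66 + 188·191 + 330·158 + 414·106 = 0 + 5016 + 8844 + 35908 + 52140 + 43884 = 145792
Σ Rᵢ = 0 + 8 + 12 + 49 + 74 + 61 = 204
N̂ = 145792 / 204 ≈ 714.7 → 715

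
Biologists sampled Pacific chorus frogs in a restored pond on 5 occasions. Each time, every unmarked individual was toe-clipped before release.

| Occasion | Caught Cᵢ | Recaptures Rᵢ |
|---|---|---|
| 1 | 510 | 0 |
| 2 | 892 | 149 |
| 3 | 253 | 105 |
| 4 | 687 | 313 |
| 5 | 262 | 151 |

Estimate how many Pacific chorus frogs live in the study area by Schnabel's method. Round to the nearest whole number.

Marked at large before each occasion: Mᵢ = Σⱼ<ᵢ (Cⱼ − Rⱼ) → M1=0, M2=510, M3=1253, M4=1401, M5=1775
Σ MᵢCᵢ = 0·510 + 510·892 + 1253·253 + 1401·687 + 1775·262 = 0 + 454920 + 317009 + 962487 + 465050 = 2199466
Σ Rᵢ = 0 + 149 + 105 + 313 + 151 = 718
N̂ = 2199466 / 718 ≈ 3063.3 → 3063

N ≈ 3063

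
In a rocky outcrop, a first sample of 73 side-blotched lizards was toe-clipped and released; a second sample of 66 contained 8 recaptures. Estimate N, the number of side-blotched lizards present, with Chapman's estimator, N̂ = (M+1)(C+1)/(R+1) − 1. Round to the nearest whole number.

N ≈ 550

N̂ = (73+1)(66+1)/(8+1) − 1 = 74·67/9 − 1
= 4958/9 − 1 ≈ 550.9 − 1 ≈ 549.9 → 550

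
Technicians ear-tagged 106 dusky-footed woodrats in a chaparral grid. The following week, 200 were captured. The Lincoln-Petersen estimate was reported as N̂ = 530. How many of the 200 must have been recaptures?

R = 40

From N = M·C/R: R = M·C / N = 106·200 / 530 = 21200 / 530 = 40.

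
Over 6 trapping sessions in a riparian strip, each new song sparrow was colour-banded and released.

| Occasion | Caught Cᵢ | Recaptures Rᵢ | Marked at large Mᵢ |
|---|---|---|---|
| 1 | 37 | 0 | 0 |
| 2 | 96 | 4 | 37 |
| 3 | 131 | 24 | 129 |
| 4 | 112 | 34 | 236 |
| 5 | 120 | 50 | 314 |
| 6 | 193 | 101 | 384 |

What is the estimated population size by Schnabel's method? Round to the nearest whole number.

N ≈ 745

Σ MᵢCᵢ = 0·37 + 37·96 + 129·131 + 236·112 + 314·120 + 384·193 = 0 + 3552 + 16899 + 26432 + 37680 + 74112 = 158675
Σ Rᵢ = 0 + 4 + 24 + 34 + 50 + 101 = 213
N̂ = 158675 / 213 ≈ 745.0 → 745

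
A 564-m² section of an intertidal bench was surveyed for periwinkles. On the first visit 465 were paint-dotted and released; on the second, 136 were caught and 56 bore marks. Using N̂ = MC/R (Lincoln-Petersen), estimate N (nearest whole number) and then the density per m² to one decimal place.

density ≈ 2.0 periwinkles per m²

N̂ = 465·136/56 = 63240/56 ≈ 1129.3 → 1129
Density = N̂ / area = 1129 / 564 ≈ 2.00 → 2.0 per m²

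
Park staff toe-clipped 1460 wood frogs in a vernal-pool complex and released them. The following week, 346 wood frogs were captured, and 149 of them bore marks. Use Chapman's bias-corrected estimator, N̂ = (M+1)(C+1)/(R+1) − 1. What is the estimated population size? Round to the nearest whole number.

N̂ = (1460+1)(346+1)/(149+1) − 1 = 1461·347/150 − 1
= 506967/150 − 1 ≈ 3379.8 − 1 ≈ 3378.8 → 3379

N ≈ 3379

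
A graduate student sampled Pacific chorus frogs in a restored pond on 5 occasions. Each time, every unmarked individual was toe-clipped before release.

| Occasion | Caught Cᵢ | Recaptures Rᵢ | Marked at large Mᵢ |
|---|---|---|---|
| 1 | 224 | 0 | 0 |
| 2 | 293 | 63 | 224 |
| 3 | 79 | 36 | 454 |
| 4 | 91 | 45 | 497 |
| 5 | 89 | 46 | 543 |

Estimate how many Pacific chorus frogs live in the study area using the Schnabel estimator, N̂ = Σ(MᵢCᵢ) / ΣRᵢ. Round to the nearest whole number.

Σ MᵢCᵢ = 0·224 + 224·293 + 454·79 + 497·91 + 543·89 = 0 + 65632 + 35866 + 45227 + 48327 = 195052
Σ Rᵢ = 0 + 63 + 36 + 45 + 46 = 190
N̂ = 195052 / 190 ≈ 1026.6 → 1027

N ≈ 1027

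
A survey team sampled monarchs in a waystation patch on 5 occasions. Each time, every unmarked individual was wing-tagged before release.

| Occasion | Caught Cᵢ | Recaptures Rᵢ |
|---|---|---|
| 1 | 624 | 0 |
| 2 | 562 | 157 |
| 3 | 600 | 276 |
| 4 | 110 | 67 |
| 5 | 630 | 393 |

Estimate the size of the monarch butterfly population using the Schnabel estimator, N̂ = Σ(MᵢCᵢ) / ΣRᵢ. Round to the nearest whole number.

Marked at large before each occasion: Mᵢ = Σⱼ<ᵢ (Cⱼ − Rⱼ) → M1=0, M2=624, M3=1029, M4=1353, M5=1396
Σ MᵢCᵢ = 0·624 + 624·562 + 1029·600 + 1353·110 + 1396·630 = 0 + 350688 + 617400 + 148830 + 879480 = 1996398
Σ Rᵢ = 0 + 157 + 276 + 67 + 393 = 893
N̂ = 1996398 / 893 ≈ 2235.6 → 2236

N ≈ 2236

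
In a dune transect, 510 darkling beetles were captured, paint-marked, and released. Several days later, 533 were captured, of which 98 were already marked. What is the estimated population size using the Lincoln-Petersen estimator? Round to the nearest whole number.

N ≈ 2774

N = (510 × 533) / 98 = 271830 / 98 ≈ 2773.8 → 2774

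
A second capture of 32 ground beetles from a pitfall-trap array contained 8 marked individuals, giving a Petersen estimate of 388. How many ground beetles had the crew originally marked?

M = 97

From N = M·C/R: M = N·R / C = 388·8 / 32 = 3104 / 32 = 97.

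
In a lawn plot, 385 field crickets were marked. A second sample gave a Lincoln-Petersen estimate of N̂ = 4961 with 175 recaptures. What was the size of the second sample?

C = 2255

From N = M·C/R: C = N·R / M = 4961·175 / 385 = 868175 / 385 = 2255.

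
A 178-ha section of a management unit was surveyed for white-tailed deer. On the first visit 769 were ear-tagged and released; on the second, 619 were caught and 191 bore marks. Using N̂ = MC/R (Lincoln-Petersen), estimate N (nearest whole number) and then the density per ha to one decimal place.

N̂ = 769·619/191 = 476011/191 ≈ 2492.2 → 2492
Density = N̂ / area = 2492 / 178 = 14.0 per ha

density ≈ 14.0 white-tailed deer per ha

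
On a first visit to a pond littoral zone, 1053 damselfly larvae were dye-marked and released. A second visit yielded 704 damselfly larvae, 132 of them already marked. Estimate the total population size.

N = (1053 × 704) / 132 = 741312 / 132 = 5616

N = 5616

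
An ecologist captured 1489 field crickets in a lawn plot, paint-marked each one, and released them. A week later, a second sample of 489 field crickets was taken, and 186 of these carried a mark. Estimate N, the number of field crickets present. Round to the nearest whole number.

N ≈ 3915

The marked fraction in the recapture sample should equal the marked fraction in the population: 186/489 = 1489/N.
N = (1489 × 489) / 186 = 728121 / 186 ≈ 3914.6 → 3915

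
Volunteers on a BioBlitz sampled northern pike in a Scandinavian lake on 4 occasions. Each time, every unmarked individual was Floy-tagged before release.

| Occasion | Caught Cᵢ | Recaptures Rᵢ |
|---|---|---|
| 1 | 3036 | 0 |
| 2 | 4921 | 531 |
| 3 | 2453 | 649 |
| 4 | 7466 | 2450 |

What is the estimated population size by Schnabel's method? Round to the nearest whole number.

N ≈ 28,118

Marked at large before each occasion: Mᵢ = Σⱼ<ᵢ (Cⱼ − Rⱼ) → M1=0, M2=3036, M3=7426, M4=9230
Σ MᵢCᵢ = 0·3036 + 3036·4921 + 7426·2453 + 9230·7466 = 0 + 14940156 + 18215978 + 68911180 = 102067314
Σ Rᵢ = 0 + 531 + 649 + 2450 = 3630
N̂ = 102067314 / 3630 ≈ 28117.7 → 28118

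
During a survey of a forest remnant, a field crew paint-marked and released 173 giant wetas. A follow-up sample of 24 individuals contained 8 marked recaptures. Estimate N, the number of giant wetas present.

The marked fraction in the recapture sample should equal the marked fraction in the population: 8/24 = 173/N.
N = (173 × 24) / 8 = 4152 / 8 = 519

N = 519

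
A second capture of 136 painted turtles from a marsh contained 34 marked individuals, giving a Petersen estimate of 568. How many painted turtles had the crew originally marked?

From N = M·C/R: M = N·R / C = 568·34 / 136 = 19312 / 136 = 142.

M = 142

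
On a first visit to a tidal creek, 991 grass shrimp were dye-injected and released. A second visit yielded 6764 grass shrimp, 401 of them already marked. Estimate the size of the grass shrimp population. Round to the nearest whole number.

N ≈ 16,716

The marked fraction in the recapture sample should equal the marked fraction in the population: 401/6764 = 991/N.
N = (991 × 6764) / 401 = 6703124 / 401 ≈ 16716.0 → 16716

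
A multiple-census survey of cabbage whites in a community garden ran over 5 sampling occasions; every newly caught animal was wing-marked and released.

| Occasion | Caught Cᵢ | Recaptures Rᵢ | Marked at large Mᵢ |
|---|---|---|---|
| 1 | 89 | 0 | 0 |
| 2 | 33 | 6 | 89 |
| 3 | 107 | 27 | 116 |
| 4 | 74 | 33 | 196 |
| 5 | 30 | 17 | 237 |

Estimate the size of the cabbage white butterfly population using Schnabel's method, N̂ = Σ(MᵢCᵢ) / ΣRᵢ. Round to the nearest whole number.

N ≈ 445

Σ MᵢCᵢ = 0·89 + 89·33 + 116·107 + 196·74 + 237·30 = 0 + 2937 + 12412 + 14504 + 7110 = 36963
Σ Rᵢ = 0 + 6 + 27 + 33 + 17 = 83
N̂ = 36963 / 83 ≈ 445.3 → 445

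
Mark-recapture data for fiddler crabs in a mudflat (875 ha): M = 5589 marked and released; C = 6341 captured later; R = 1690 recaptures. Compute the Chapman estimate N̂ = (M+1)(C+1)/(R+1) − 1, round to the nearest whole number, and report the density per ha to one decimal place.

density ≈ 24.0 fiddler crabs per ha

N̂ = 5590·6342/1691 − 1 = 35451780/1691 − 1 ≈ 20964.0 → 20964
Density = N̂ / area = 20964 / 875 ≈ 23.96 → 24.0 per ha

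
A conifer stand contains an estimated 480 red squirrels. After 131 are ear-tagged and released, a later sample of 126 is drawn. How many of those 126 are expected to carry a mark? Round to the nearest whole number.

The marked fraction of the population is 131/480, so in a sample of 126 expect C·(M/N) marked.
E[R] = 131 × 126 / 480 = 16506 / 480 ≈ 34.4 → 34

expected recaptures ≈ 34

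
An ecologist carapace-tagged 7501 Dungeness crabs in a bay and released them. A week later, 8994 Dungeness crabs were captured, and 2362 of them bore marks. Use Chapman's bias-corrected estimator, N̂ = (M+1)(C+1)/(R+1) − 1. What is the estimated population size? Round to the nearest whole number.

N ≈ 28,556

N̂ = (7501+1)(8994+1)/(2362+1) − 1 = 7502·8995/2363 − 1
= 67480490/2363 − 1 ≈ 28557.1 − 1 ≈ 28556.1 → 28556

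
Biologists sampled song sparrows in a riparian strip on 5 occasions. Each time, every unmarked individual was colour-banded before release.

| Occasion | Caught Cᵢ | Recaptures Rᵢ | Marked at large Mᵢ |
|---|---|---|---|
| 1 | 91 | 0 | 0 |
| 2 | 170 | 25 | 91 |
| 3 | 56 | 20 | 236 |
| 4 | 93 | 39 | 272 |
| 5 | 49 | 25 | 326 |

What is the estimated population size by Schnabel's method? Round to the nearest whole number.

N ≈ 642

Σ MᵢCᵢ = 0·91 + 91·170 + 236·56 + 272·93 + 326·49 = 0 + 15470 + 13216 + 25296 + 15974 = 69956
Σ Rᵢ = 0 + 25 + 20 + 39 + 25 = 109
N̂ = 69956 / 109 ≈ 641.8 → 642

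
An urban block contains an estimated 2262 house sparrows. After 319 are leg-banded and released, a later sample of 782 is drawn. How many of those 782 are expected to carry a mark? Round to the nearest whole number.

expected recaptures ≈ 110

The marked fraction of the population is 319/2262, so in a sample of 782 expect C·(M/N) marked.
E[R] = 319 × 782 / 2262 = 249458 / 2262 ≈ 110.3 → 110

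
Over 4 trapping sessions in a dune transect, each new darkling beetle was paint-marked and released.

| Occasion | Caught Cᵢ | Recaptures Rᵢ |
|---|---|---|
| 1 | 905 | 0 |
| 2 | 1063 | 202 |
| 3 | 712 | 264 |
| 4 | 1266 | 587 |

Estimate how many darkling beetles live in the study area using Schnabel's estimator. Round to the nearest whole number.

Marked at large before each occasion: Mᵢ = Σⱼ<ᵢ (Cⱼ − Rⱼ) → M1=0, M2=905, M3=1766, M4=2214
Σ MᵢCᵢ = 0·905 + 905·1063 + 1766·712 + 2214·1266 = 0 + 962015 + 1257392 + 2802924 = 5022331
Σ Rᵢ = 0 + 202 + 264 + 587 = 1053
N̂ = 5022331 / 1053 ≈ 4769.5 → 4770

N ≈ 4770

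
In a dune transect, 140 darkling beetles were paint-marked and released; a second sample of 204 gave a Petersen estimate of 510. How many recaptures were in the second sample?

R = 56

From N = M·C/R: R = M·C / N = 140·204 / 510 = 28560 / 510 = 56.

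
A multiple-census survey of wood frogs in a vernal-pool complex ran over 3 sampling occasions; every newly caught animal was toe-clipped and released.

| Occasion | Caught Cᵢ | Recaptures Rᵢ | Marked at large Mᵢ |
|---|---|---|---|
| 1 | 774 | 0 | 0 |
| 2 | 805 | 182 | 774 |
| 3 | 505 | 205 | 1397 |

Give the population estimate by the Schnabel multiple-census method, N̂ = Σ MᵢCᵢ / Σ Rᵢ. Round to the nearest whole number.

Σ MᵢCᵢ = 0·774 + 774·805 + 1397·505 = 0 + 623070 + 705485 = 1328555
Σ Rᵢ = 0 + 182 + 205 = 387
N̂ = 1328555 / 387 ≈ 3433.0 → 3433

N ≈ 3433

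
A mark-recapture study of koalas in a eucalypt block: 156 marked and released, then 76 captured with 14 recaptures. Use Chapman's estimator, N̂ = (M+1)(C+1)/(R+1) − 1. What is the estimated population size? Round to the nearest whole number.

N ≈ 805

N̂ = (156+1)(76+1)/(14+1) − 1 = 157·77/15 − 1
= 12089/15 − 1 ≈ 805.9 − 1 ≈ 804.9 → 805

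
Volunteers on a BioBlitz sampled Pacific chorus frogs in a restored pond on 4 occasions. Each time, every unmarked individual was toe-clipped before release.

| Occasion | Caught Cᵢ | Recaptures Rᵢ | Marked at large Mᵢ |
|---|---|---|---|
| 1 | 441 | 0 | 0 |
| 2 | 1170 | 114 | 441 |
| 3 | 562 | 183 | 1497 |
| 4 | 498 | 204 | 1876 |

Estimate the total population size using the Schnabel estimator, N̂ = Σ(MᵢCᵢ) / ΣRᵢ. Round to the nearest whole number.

Σ MᵢCᵢ = 0·441 + 441·1170 + 1497·562 + 1876·498 = 0 + 515970 + 841314 + 934248 = 2291532
Σ Rᵢ = 0 + 114 + 183 + 204 = 501
N̂ = 2291532 / 501 ≈ 4573.9 → 4574

N ≈ 4574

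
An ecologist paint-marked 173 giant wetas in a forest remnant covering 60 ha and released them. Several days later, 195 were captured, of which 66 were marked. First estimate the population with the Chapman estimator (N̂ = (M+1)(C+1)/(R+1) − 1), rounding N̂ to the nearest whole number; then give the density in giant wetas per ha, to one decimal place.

density ≈ 8.5 giant wetas per ha

N̂ = 174·196/67 − 1 = 34104/67 − 1 ≈ 508.0 → 508
Density = N̂ / area = 508 / 60 ≈ 8.47 → 8.5 per ha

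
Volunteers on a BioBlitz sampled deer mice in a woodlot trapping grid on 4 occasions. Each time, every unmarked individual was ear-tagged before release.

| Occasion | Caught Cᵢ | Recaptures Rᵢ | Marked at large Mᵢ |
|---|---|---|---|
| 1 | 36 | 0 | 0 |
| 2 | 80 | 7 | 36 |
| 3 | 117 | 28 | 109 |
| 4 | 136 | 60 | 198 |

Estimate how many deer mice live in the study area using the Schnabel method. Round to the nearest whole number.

N ≈ 448

Σ MᵢCᵢ = 0·36 + 36·80 + 109·117 + 198·136 = 0 + 2880 + 12753 + 26928 = 42561
Σ Rᵢ = 0 + 7 + 28 + 60 = 95
N̂ = 42561 / 95 ≈ 448.0 → 448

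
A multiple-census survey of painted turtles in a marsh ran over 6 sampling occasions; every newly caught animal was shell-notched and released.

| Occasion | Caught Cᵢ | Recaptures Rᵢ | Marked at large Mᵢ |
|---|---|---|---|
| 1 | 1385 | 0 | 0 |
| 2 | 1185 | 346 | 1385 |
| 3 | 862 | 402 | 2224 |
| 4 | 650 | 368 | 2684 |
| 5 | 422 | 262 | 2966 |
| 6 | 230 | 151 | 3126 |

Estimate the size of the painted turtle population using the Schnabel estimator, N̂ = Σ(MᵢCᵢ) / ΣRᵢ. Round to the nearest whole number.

N ≈ 4757

Σ MᵢCᵢ = 0·1385 + 1385·1185 + 2224·862 + 2684·650 + 2966·422 + 3126·230 = 0 + 1641225 + 1917088 + 1744600 + 1251652 + 718980 = 7273545
Σ Rᵢ = 0 + 346 + 402 + 368 + 262 + 151 = 1529
N̂ = 7273545 / 1529 ≈ 4757.1 → 4757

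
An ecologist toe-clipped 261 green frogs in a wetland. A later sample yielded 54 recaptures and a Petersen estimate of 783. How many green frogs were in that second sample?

From N = M·C/R: C = N·R / M = 783·54 / 261 = 42282 / 261 = 162.

C = 162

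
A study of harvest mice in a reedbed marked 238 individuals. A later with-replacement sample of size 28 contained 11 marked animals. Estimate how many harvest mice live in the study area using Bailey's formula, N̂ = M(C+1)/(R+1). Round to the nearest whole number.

N ≈ 575

N̂ = 238·(28+1)/(11+1) = 238·29/12 = 6902/12 ≈ 575.2 → 575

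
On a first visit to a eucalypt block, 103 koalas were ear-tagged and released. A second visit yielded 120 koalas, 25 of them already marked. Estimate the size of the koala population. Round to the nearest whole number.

N ≈ 494

The marked fraction in the recapture sample should equal the marked fraction in the population: 25/120 = 103/N.
N = (103 × 120) / 25 = 12360 / 25 ≈ 494.4 → 494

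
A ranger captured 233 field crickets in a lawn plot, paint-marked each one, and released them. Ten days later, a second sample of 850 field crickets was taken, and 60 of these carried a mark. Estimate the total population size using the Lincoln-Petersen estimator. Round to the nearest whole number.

N ≈ 3301

Lincoln-Petersen assumes M/N = R/C, so N = M·C / R.
N = (233 × 850) / 60 = 198050 / 60 ≈ 3300.8 → 3301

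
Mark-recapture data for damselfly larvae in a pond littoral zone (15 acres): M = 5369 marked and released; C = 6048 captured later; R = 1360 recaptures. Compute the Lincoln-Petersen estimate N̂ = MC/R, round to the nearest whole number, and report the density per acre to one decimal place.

density ≈ 1591.7 damselfly larvae per acre

N̂ = 5369·6048/1360 = 32471712/1360 ≈ 23876.3 → 23876
Density = N̂ / area = 23876 / 15 ≈ 1591.73 → 1591.7 per acre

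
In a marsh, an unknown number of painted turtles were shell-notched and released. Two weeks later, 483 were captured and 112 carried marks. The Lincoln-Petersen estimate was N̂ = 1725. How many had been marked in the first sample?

From N = M·C/R: M = N·R / C = 1725·112 / 483 = 193200 / 483 = 400.

M = 400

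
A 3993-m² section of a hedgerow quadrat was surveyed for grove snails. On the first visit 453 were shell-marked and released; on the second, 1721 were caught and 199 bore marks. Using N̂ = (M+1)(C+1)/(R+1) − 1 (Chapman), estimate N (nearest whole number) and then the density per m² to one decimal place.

N̂ = 454·1722/200 − 1 = 781788/200 − 1 ≈ 3907.9 → 3908
Density = N̂ / area = 3908 / 3993 ≈ 0.98 → 1.0 per m²

density ≈ 1.0 grove snails per m²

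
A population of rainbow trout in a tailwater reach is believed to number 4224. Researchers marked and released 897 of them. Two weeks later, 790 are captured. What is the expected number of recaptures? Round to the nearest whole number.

expected recaptures ≈ 168

The marked fraction of the population is 897/4224, so in a sample of 790 expect C·(M/N) marked.
E[R] = 897 × 790 / 4224 = 708630 / 4224 ≈ 167.8 → 168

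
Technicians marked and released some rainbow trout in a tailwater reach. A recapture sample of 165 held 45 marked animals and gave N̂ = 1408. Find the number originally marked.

M = 384

From N = M·C/R: M = N·R / C = 1408·45 / 165 = 63360 / 165 = 384.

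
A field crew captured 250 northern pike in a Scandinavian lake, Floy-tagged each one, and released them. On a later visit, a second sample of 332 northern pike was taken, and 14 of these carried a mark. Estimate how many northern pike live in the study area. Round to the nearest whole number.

The marked fraction in the recapture sample should equal the marked fraction in the population: 14/332 = 250/N.
N = (250 × 332) / 14 = 83000 / 14 ≈ 5928.6 → 5929

N ≈ 5929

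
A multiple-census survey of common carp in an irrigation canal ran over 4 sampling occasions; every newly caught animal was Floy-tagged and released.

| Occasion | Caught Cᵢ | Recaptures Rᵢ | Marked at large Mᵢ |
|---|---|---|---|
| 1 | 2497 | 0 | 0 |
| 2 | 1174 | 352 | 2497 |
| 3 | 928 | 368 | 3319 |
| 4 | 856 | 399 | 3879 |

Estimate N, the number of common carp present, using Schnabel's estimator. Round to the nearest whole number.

Σ MᵢCᵢ = 0·2497 + 2497·1174 + 3319·928 + 3879·856 = 0 + 2931478 + 3080032 + 3320424 = 9331934
Σ Rᵢ = 0 + 352 + 368 + 399 = 1119
N̂ = 9331934 / 1119 ≈ 8339.5 → 8340

N ≈ 8340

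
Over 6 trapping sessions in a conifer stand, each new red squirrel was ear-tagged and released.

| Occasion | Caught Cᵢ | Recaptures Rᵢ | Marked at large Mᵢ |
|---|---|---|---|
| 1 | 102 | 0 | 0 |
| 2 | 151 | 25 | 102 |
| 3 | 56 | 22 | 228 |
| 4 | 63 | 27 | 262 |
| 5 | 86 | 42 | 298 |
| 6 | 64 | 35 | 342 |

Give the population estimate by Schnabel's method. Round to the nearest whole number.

Σ MᵢCᵢ = 0·102 + 102·151 + 228·56 + 262·63 + 298·86 + 342·64 = 0 + 15402 + 12768 + 16506 + 25628 + 21888 = 92192
Σ Rᵢ = 0 + 25 + 22 + 27 + 42 + 35 = 151
N̂ = 92192 / 151 ≈ 610.5 → 611

N ≈ 611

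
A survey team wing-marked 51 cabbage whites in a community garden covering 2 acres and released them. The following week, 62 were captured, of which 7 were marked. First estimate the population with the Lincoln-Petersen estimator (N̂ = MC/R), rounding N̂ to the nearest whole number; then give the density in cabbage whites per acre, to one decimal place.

density ≈ 226.0 cabbage whites per acre

N̂ = 51·62/7 = 3162/7 ≈ 451.7 → 452
Density = N̂ / area = 452 / 2 = 226.0 per acre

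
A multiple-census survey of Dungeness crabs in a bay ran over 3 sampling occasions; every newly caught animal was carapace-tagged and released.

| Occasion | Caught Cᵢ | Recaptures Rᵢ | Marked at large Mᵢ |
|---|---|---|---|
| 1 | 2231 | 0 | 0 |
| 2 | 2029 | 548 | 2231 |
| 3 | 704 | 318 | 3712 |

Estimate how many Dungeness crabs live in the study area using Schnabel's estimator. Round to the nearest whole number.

N ≈ 8245

Σ MᵢCᵢ = 0·2231 + 2231·2029 + 3712·704 = 0 + 4526699 + 2613248 = 7139947
Σ Rᵢ = 0 + 548 + 318 = 866
N̂ = 7139947 / 866 ≈ 8244.7 → 8245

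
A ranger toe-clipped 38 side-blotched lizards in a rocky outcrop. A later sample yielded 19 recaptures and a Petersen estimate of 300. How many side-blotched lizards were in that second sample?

From N = M·C/R: C = N·R / M = 300·19 / 38 = 5700 / 38 = 150.

C = 150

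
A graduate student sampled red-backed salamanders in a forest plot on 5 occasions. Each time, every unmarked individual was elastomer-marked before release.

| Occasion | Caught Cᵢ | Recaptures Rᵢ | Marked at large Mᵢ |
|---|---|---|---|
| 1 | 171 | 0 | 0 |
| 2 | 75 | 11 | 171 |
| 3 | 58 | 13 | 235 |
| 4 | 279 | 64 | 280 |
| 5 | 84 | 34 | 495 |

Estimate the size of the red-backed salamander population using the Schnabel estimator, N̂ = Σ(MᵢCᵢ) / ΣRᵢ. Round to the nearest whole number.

N ≈ 1198

Σ MᵢCᵢ = 0·171 + 171·75 + 235·58 + 280·279 + 495·84 = 0 + 12825 + 13630 + 78120 + 41580 = 146155
Σ Rᵢ = 0 + 11 + 13 + 64 + 34 = 122
N̂ = 146155 / 122 ≈ 1198.0 → 1198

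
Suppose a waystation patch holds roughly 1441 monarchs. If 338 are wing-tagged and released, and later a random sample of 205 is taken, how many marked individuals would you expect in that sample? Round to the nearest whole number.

expected recaptures ≈ 48

The marked fraction of the population is 338/1441, so in a sample of 205 expect C·(M/N) marked.
E[R] = 338 × 205 / 1441 = 69290 / 1441 ≈ 48.1 → 48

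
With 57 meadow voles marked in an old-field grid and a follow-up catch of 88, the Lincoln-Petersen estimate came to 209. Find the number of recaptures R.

From N = M·C/R: R = M·C / N = 57·88 / 209 = 5016 / 209 = 24.

R = 24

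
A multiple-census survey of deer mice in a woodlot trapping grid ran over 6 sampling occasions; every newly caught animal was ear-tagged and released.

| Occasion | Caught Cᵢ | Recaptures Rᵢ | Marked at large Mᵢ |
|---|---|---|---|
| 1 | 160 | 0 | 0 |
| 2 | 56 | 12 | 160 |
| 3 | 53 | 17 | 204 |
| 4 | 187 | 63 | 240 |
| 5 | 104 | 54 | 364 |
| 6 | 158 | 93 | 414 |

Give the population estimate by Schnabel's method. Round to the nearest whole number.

Σ MᵢCᵢ = 0·160 + 160·56 + 204·53 + 240·187 + 364·104 + 414·158 = 0 + 8960 + 10812 + 44880 + 37856 + 65412 = 167920
Σ Rᵢ = 0 + 12 + 17 + 63 + 54 + 93 = 239
N̂ = 167920 / 239 ≈ 702.6 → 703

N ≈ 703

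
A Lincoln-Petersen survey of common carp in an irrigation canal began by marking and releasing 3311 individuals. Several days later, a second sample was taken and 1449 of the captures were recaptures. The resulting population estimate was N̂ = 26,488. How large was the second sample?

C = 11592

From N = M·C/R: C = N·R / M = 26488·1449 / 3311 = 38381112 / 3311 = 11592.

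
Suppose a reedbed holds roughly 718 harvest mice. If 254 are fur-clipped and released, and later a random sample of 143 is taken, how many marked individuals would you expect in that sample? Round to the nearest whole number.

Expected recaptures E[R] = M·C / N.
E[R] = 254 × 143 / 718 = 36322 / 718 ≈ 50.6 → 51

expected recaptures ≈ 51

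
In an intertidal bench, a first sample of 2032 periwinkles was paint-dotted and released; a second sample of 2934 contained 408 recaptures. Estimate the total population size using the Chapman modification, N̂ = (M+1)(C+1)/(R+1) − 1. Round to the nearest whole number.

N̂ = (2032+1)(2934+1)/(408+1) − 1 = 2033·2935/409 − 1
= 5966855/409 − 1 ≈ 14588.9 − 1 ≈ 14587.9 → 14588

N ≈ 14,588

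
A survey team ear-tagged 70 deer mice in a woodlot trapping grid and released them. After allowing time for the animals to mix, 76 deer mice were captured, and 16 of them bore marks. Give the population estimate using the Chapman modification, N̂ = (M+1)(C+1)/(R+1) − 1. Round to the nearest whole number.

N̂ = (70+1)(76+1)/(16+1) − 1 = 71·77/17 − 1
= 5467/17 − 1 ≈ 321.6 − 1 ≈ 320.6 → 321

N ≈ 321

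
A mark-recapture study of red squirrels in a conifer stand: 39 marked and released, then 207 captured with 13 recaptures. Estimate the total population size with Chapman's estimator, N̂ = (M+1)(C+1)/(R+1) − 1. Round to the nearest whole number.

N̂ = (39+1)(207+1)/(13+1) − 1 = 40·208/14 − 1
= 8320/14 − 1 ≈ 594.3 − 1 ≈ 593.3 → 593

N ≈ 593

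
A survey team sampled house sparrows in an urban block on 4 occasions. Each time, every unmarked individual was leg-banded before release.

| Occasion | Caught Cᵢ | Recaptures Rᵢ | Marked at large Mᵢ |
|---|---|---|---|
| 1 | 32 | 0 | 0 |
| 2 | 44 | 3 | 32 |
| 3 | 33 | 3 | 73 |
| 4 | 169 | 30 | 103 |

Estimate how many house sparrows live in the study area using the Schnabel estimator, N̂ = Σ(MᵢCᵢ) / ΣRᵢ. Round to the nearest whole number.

N ≈ 590

Σ MᵢCᵢ = 0·32 + 32·44 + 73·33 + 103·169 = 0 + 1408 + 2409 + 17407 = 21224
Σ Rᵢ = 0 + 3 + 3 + 30 = 36
N̂ = 21224 / 36 ≈ 589.6 → 590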